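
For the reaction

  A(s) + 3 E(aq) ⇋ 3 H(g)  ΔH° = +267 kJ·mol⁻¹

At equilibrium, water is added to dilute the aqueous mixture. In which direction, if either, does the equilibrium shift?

left

Dilution lowers every aqueous concentration by the same factor. Δn_aq = 0 − 3 = -3, so the system shifts toward the side with more dissolved moles — to the left.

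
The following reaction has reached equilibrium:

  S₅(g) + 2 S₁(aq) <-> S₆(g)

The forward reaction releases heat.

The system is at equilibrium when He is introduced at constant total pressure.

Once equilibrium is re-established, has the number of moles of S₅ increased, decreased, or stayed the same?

Adding inert gas at constant total pressure expands the volume, scaling every reacting partial pressure by the same factor. Δn_gas = 1 − 1 = 0, so Q is unchanged — no shift.
No net shift occurs, so the amount of S₅ is unchanged.

unchanged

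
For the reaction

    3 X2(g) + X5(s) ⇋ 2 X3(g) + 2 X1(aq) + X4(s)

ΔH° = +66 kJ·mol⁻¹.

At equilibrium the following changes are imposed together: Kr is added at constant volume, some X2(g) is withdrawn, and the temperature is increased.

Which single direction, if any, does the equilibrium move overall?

At constant volume, adding an inert gas leaves every reacting species' partial pressure unchanged, so Q is unchanged — no shift from this change.
Removing X2 (g), a reactant, drives the reaction to the left.
The forward reaction is endothermic. Raising T favours the endothermic direction — shift to the right.
The individual effects push in opposite directions; without quantitative information the net direction cannot be determined.

cannot be determined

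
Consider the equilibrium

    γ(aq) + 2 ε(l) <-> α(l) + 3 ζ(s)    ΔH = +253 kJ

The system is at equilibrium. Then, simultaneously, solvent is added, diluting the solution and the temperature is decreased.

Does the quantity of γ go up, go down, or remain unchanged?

increases

Dilution lowers every aqueous concentration by the same factor. Δn_aq = 0 − 1 = -1, so the system shifts toward the side with more dissolved moles — to the left.
The forward reaction is endothermic. Lowering T favours the exothermic direction — shift to the left.
The net shift is to the left. γ is a reactant, so its amount increases.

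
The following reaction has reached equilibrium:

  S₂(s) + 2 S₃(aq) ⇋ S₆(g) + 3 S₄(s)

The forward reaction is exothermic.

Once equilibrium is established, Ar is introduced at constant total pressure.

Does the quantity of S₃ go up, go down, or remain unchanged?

Adding inert gas at constant total pressure expands the volume and lowers every reacting partial pressure. With Δn_gas = 1 − 0 = +1, Q moves away from K toward the side with fewer gas moles, so the system shifts toward the side with more gas moles — to the right.
The net shift is to the right. S₃ is a reactant, so its amount decreases.

decreases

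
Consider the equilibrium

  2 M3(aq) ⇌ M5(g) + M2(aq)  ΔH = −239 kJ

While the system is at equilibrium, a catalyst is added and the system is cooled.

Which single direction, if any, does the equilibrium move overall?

A catalyst speeds both forward and reverse rates equally; it changes neither Q nor K — no shift from this change.
The forward reaction is exothermic. Lowering T favours the exothermic direction — shift to the right.
Only the nonzero effect(s) matter; the net shift is to the right.

right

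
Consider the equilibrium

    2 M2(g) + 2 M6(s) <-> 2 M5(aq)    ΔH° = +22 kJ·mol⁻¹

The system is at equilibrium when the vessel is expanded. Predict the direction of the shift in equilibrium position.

Gas moles: reactants 2, products 0 (Δn_gas = -2). Expansion shifts the system toward the side with more moles of gas — to the left.

left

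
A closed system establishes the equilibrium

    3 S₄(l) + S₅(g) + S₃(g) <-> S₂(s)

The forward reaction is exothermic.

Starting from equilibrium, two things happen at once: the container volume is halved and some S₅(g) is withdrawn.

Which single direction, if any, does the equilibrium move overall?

Gas moles: reactants 2, products 0 (Δn_gas = -2). Compression shifts the system toward the side with fewer moles of gas — to the right.
Removing S₅ (g), a reactant, drives the reaction to the left.
The individual effects push in opposite directions; without quantitative information the net direction cannot be determined.

cannot be determined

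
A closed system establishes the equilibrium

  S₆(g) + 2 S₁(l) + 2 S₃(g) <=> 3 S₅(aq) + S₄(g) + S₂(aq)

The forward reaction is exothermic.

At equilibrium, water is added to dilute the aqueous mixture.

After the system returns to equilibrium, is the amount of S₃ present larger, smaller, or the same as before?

decreases

Dilution lowers every aqueous concentration by the same factor. Δn_aq = 4 − 0 = +4, so the system shifts toward the side with more dissolved moles — to the right.
The net shift is to the right. S₃ is a reactant, so its amount decreases.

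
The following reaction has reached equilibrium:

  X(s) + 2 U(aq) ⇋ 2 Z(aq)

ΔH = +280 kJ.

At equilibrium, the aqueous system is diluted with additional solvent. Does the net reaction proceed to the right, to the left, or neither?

no shift

Dilution scales every aqueous concentration by the same factor. Δn_aq = 2 − 2 = 0, so Q is unchanged — no shift.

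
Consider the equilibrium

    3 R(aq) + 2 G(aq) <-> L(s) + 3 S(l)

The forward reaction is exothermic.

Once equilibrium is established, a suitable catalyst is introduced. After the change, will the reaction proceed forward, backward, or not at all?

A catalyst speeds both forward and reverse rates equally; it changes neither Q nor K — no shift from this change.

no shift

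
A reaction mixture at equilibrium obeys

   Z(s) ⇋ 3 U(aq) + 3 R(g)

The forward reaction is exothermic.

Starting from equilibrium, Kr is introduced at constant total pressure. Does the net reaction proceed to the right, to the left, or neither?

right

Adding inert gas at constant total pressure expands the volume and lowers every reacting partial pressure. With Δn_gas = 3 − 0 = +3, Q moves away from K toward the side with fewer gas moles, so the system shifts toward the side with more gas moles — to the right.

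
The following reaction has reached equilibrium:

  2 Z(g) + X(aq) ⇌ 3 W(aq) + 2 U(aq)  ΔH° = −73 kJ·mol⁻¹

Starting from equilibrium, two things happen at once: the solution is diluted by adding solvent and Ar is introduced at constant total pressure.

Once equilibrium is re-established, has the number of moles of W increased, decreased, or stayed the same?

Dilution lowers every aqueous concentration by the same factor. Δn_aq = 5 − 1 = +4, so the system shifts toward the side with more dissolved moles — to the right.
Adding inert gas at constant total pressure expands the volume and lowers every reacting partial pressure. With Δn_gas = 0 − 2 = -2, Q moves away from K toward the side with fewer gas moles, so the system shifts toward the side with more gas moles — to the left.
The two effects oppose each other, so the net shift — and hence the change in W — cannot be determined from the given information.

cannot be determined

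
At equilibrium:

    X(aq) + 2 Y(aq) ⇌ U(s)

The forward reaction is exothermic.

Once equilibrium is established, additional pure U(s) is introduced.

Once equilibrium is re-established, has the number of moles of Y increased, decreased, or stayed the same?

U is a pure solid; its activity is 1 regardless of amount, so Q is unaffected — no shift from this change.
No net shift occurs, so the amount of Y is unchanged.

unchanged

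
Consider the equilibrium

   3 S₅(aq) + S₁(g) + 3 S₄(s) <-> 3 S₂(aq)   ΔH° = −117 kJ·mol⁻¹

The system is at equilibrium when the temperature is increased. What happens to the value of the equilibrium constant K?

decreases

K depends on temperature via the van 't Hoff relation. The forward reaction is exothermic, so raising T decreases K.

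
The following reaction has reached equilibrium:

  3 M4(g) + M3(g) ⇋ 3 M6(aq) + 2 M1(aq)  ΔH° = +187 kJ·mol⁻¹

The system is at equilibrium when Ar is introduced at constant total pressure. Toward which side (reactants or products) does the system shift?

left

Adding inert gas at constant total pressure expands the volume and lowers every reacting partial pressure. With Δn_gas = 0 − 4 = -4, Q moves away from K toward the side with fewer gas moles, so the system shifts toward the side with more gas moles — to the left.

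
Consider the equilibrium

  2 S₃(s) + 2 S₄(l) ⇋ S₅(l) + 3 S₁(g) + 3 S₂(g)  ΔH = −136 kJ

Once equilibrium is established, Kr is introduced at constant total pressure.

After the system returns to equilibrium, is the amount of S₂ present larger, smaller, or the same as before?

Adding inert gas at constant total pressure expands the volume and lowers every reacting partial pressure. With Δn_gas = 6 − 0 = +6, Q moves away from K toward the side with fewer gas moles, so the system shifts toward the side with more gas moles — to the right.
The net shift is to the right. S₂ is a product, so its amount increases.

increases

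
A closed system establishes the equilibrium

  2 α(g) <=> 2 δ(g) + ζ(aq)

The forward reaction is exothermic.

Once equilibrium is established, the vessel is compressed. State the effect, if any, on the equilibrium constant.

unchanged

The equilibrium constant depends only on temperature. This perturbation changes neither the position of equilibrium nor K.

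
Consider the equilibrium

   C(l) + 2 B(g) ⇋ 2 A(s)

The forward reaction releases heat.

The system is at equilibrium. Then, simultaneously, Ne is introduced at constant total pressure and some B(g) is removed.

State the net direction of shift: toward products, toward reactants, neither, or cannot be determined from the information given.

left

Adding inert gas at constant total pressure expands the volume and lowers every reacting partial pressure. With Δn_gas = 0 − 2 = -2, Q moves away from K toward the side with fewer gas moles, so the system shifts toward the side with more gas moles — to the left.
Removing B (g), a reactant, drives the reaction to the left.
All effects act in the same direction — net shift to the left.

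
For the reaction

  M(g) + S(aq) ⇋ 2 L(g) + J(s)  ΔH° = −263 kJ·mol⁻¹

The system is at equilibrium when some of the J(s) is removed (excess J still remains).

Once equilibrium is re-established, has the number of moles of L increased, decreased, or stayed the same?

J is a pure solid; its activity is 1 regardless of amount, so Q is unaffected — no shift from this change.
No net shift occurs, so the amount of L is unchanged.

unchanged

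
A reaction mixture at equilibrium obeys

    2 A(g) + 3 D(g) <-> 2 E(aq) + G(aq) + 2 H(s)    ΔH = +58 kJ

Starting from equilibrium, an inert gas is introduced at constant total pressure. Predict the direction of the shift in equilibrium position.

left

Adding inert gas at constant total pressure expands the volume and lowers every reacting partial pressure. With Δn_gas = 0 − 5 = -5, Q moves away from K toward the side with fewer gas moles, so the system shifts toward the side with more gas moles — to the left.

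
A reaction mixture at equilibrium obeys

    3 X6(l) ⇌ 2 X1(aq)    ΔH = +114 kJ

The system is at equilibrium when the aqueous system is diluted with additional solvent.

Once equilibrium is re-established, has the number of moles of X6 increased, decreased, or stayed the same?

Dilution lowers every aqueous concentration by the same factor. Δn_aq = 2 − 0 = +2, so the system shifts toward the side with more dissolved moles — to the right.
The net shift is to the right. X6 is a reactant, so its amount decreases.

decreases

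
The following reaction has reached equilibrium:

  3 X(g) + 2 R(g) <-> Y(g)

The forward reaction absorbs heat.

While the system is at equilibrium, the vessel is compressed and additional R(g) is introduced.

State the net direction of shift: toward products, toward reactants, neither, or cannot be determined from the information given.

Gas moles: reactants 5, products 1 (Δn_gas = -4). Compression shifts the system toward the side with fewer moles of gas — to the right.
Adding R (g), a reactant, drives the reaction to the right.
All effects act in the same direction — net shift to the right.

right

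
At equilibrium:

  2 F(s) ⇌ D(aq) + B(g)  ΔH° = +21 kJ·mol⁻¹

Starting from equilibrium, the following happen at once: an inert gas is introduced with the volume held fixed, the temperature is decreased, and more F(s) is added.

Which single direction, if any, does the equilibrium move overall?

At constant volume, adding an inert gas leaves every reacting species' partial pressure unchanged, so Q is unchanged — no shift from this change.
The forward reaction is endothermic. Lowering T favours the exothermic direction — shift to the left.
F is a pure solid; its activity is 1 regardless of amount, so Q is unaffected — no shift from this change.
Only the nonzero effect(s) matter; the net shift is to the left.

left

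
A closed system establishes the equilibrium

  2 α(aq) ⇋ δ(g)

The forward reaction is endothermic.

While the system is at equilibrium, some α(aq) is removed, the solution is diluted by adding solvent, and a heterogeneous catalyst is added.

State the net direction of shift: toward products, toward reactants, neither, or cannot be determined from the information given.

left

Removing α (aq), a reactant, drives the reaction to the left.
Dilution lowers every aqueous concentration by the same factor. Δn_aq = 0 − 2 = -2, so the system shifts toward the side with more dissolved moles — to the left.
A catalyst speeds both forward and reverse rates equally; it changes neither Q nor K — no shift from this change.
Only the nonzero effect(s) matter; the net shift is to the left.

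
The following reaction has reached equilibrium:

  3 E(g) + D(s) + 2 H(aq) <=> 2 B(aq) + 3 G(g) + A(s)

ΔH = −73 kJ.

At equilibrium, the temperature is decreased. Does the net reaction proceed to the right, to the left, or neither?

right

The forward reaction is exothermic. Lowering T favours the exothermic direction — shift to the right.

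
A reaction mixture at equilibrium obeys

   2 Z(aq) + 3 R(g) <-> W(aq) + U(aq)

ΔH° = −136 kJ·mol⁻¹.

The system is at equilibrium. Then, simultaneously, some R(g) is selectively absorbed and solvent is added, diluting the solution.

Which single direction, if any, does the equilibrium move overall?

left

Removing R (g), a reactant, drives the reaction to the left.
Dilution scales every aqueous concentration by the same factor. Δn_aq = 2 − 2 = 0, so Q is unchanged — no shift.
Only the nonzero effect(s) matter; the net shift is to the left.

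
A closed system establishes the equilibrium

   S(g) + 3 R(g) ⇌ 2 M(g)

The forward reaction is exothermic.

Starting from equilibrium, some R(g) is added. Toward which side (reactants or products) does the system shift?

right

Adding R (g), a reactant, drives the reaction to the right.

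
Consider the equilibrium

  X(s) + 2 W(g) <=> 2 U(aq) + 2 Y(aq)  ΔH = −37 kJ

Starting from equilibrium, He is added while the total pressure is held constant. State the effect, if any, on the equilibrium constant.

The equilibrium constant depends only on temperature. This perturbation may move the position of equilibrium, but since T is unchanged, K itself is unchanged.

unchanged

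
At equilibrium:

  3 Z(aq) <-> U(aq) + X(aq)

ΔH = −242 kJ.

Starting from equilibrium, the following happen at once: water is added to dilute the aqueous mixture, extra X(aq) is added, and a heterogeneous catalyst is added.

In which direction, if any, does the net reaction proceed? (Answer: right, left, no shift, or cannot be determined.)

Dilution lowers every aqueous concentration by the same factor. Δn_aq = 2 − 3 = -1, so the system shifts toward the side with more dissolved moles — to the left.
Adding X (aq), a product, drives the reaction to the left.
A catalyst speeds both forward and reverse rates equally; it changes neither Q nor K — no shift from this change.
Only the nonzero effect(s) matter; the net shift is to the left.

left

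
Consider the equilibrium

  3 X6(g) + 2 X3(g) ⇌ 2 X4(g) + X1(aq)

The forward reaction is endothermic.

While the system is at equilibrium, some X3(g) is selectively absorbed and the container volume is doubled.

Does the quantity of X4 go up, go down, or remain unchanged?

Removing X3 (g), a reactant, drives the reaction to the left.
Gas moles: reactants 5, products 2 (Δn_gas = -3). Expansion shifts the system toward the side with more moles of gas — to the left.
The net shift is to the left. X4 is a product, so its amount decreases.

decreases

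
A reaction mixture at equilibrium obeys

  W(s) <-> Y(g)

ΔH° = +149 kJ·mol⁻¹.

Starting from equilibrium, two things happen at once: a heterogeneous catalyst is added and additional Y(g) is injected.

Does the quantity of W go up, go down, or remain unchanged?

increases

A catalyst speeds both forward and reverse rates equally; it changes neither Q nor K — no shift from this change.
Adding Y (g), a product, drives the reaction to the left.
The net shift is to the left. W is a reactant, so its amount increases.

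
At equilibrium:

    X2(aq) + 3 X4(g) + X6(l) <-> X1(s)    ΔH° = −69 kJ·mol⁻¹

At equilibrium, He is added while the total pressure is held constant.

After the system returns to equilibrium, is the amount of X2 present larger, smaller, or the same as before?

increases

Adding inert gas at constant total pressure expands the volume and lowers every reacting partial pressure. With Δn_gas = 0 − 3 = -3, Q moves away from K toward the side with fewer gas moles, so the system shifts toward the side with more gas moles — to the left.
The net shift is to the left. X2 is a reactant, so its amount increases.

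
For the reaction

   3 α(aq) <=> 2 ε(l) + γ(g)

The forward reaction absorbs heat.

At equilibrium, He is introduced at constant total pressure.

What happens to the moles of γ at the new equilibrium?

Adding inert gas at constant total pressure expands the volume and lowers every reacting partial pressure. With Δn_gas = 1 − 0 = +1, Q moves away from K toward the side with fewer gas moles, so the system shifts toward the side with more gas moles — to the right.
The net shift is to the right. γ is a product, so its amount increases.

increases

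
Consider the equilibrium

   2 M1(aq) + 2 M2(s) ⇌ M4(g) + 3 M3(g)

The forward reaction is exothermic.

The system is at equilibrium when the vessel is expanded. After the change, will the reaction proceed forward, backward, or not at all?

right

Gas moles: reactants 0, products 4 (Δn_gas = +4). Expansion shifts the system toward the side with more moles of gas — to the right.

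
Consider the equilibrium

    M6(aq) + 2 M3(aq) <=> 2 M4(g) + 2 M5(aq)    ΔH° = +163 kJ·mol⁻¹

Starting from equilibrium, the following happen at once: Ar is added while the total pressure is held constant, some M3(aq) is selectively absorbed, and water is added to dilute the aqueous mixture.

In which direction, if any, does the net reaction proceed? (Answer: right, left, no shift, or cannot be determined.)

cannot be determined

Adding inert gas at constant total pressure expands the volume and lowers every reacting partial pressure. With Δn_gas = 2 − 0 = +2, Q moves away from K toward the side with fewer gas moles, so the system shifts toward the side with more gas moles — to the right.
Removing M3 (aq), a reactant, drives the reaction to the left.
Dilution lowers every aqueous concentration by the same factor. Δn_aq = 2 − 3 = -1, so the system shifts toward the side with more dissolved moles — to the left.
The individual effects push in opposite directions; without quantitative information the net direction cannot be determined.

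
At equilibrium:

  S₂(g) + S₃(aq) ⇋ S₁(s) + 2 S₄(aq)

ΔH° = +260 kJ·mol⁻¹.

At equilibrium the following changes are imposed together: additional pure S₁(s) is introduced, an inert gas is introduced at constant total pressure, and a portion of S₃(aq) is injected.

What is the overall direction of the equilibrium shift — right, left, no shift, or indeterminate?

S₁ is a pure solid; its activity is 1 regardless of amount, so Q is unaffected — no shift from this change.
Adding inert gas at constant total pressure expands the volume and lowers every reacting partial pressure. With Δn_gas = 0 − 1 = -1, Q moves away from K toward the side with fewer gas moles, so the system shifts toward the side with more gas moles — to the left.
Adding S₃ (aq), a reactant, drives the reaction to the right.
The individual effects push in opposite directions; without quantitative information the net direction cannot be determined.

cannot be determined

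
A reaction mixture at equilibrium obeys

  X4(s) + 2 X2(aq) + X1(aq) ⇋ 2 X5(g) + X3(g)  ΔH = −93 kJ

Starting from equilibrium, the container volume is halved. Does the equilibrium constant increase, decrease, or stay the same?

unchanged

The equilibrium constant depends only on temperature. This perturbation may move the position of equilibrium, but since T is unchanged, K itself is unchanged.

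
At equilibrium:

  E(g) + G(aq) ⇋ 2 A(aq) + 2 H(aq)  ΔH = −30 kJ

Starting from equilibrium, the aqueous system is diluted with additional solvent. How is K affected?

The equilibrium constant depends only on temperature. This perturbation may move the position of equilibrium, but since T is unchanged, K itself is unchanged.

unchanged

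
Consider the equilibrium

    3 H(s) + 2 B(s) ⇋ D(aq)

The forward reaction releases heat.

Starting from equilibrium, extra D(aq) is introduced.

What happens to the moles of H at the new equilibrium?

Adding D (aq), a product, drives the reaction to the left.
The net shift is to the left. H is a reactant, so its amount increases.

increases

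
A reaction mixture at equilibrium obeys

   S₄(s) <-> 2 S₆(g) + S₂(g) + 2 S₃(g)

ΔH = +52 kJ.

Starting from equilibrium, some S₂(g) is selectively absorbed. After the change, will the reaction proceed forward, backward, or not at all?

right

Removing S₂ (g), a product, drives the reaction to the right.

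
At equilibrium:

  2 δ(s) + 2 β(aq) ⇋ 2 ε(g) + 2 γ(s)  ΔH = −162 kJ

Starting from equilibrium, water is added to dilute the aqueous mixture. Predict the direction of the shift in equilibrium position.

left

Dilution lowers every aqueous concentration by the same factor. Δn_aq = 0 − 2 = -2, so the system shifts toward the side with more dissolved moles — to the left.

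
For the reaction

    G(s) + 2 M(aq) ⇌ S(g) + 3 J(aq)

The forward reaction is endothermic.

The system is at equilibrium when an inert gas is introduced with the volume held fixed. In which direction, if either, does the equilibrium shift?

no shift

At constant volume, adding an inert gas leaves every reacting species' partial pressure unchanged, so Q is unchanged — no shift from this change.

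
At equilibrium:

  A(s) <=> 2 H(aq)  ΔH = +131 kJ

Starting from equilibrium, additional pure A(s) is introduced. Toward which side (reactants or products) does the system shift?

no shift

A is a pure solid; its activity is 1 regardless of amount, so Q is unaffected — no shift from this change.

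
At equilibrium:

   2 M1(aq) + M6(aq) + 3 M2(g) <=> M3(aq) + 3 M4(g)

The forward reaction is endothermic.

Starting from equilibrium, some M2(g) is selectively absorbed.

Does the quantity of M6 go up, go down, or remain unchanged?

increases

Removing M2 (g), a reactant, drives the reaction to the left.
The net shift is to the left. M6 is a reactant, so its amount increases.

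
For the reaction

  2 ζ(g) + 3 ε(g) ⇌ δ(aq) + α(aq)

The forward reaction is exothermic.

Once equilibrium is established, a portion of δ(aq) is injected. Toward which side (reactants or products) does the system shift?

Adding δ (aq), a product, drives the reaction to the left.

left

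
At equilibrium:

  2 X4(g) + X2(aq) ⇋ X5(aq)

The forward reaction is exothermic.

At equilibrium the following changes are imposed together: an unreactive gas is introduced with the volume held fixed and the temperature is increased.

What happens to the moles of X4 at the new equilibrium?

increases

At constant volume, adding an inert gas leaves every reacting species' partial pressure unchanged, so Q is unchanged — no shift from this change.
The forward reaction is exothermic. Raising T favours the endothermic direction — shift to the left.
The net shift is to the left. X4 is a reactant, so its amount increases.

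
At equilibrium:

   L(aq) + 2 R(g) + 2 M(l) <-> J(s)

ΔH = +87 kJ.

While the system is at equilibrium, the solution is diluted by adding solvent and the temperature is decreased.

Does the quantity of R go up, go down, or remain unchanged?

Dilution lowers every aqueous concentration by the same factor. Δn_aq = 0 − 1 = -1, so the system shifts toward the side with more dissolved moles — to the left.
The forward reaction is endothermic. Lowering T favours the exothermic direction — shift to the left.
The net shift is to the left. R is a reactant, so its amount increases.

increases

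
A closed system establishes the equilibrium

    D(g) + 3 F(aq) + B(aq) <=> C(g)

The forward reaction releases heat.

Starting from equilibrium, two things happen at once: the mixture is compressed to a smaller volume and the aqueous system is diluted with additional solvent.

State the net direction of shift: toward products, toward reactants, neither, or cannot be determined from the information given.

Gas moles: reactants 1, products 1. Δn_gas = 0, so a volume change leaves Q equal to K — no shift from this change.
Dilution lowers every aqueous concentration by the same factor. Δn_aq = 0 − 4 = -4, so the system shifts toward the side with more dissolved moles — to the left.
Only the nonzero effect(s) matter; the net shift is to the left.

left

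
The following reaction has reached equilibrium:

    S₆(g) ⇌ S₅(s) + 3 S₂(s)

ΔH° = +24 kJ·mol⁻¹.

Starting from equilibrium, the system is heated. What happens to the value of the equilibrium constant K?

increases

K depends on temperature via the van 't Hoff relation. The forward reaction is endothermic, so raising T increases K.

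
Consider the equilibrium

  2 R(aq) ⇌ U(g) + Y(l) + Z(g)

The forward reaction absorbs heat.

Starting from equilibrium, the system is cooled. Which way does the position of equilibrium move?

The forward reaction is endothermic. Lowering T favours the exothermic direction — shift to the left.

left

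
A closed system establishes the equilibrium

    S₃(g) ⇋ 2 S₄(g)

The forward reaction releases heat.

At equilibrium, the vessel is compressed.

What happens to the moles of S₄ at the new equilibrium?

Gas moles: reactants 1, products 2 (Δn_gas = +1). Compression shifts the system toward the side with fewer moles of gas — to the left.
The net shift is to the left. S₄ is a product, so its amount decreases.

decreases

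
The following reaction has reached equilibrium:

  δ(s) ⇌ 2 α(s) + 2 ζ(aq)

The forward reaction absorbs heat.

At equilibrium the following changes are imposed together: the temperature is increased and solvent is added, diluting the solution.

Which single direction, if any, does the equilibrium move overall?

right

The forward reaction is endothermic. Raising T favours the endothermic direction — shift to the right.
Dilution lowers every aqueous concentration by the same factor. Δn_aq = 2 − 0 = +2, so the system shifts toward the side with more dissolved moles — to the right.
All effects act in the same direction — net shift to the right.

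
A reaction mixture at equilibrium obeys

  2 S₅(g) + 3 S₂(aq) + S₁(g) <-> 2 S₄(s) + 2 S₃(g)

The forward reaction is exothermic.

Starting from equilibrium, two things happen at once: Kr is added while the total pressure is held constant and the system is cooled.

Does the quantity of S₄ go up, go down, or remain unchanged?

cannot be determined

Adding inert gas at constant total pressure expands the volume and lowers every reacting partial pressure. With Δn_gas = 2 − 3 = -1, Q moves away from K toward the side with fewer gas moles, so the system shifts toward the side with more gas moles — to the left.
The forward reaction is exothermic. Lowering T favours the exothermic direction — shift to the right.
The two effects oppose each other, so the net shift — and hence the change in S₄ — cannot be determined from the given information.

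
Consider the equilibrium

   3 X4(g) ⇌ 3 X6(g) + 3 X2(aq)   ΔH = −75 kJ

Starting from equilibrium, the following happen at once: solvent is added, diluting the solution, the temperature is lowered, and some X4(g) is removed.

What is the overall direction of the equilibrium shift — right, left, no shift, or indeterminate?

cannot be determined

Dilution lowers every aqueous concentration by the same factor. Δn_aq = 3 − 0 = +3, so the system shifts toward the side with more dissolved moles — to the right.
The forward reaction is exothermic. Lowering T favours the exothermic direction — shift to the right.
Removing X4 (g), a reactant, drives the reaction to the left.
The individual effects push in opposite directions; without quantitative information the net direction cannot be determined.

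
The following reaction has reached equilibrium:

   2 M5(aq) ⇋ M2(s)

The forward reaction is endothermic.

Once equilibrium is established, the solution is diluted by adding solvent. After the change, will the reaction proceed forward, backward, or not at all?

left

Dilution lowers every aqueous concentration by the same factor. Δn_aq = 0 − 2 = -2, so the system shifts toward the side with more dissolved moles — to the left.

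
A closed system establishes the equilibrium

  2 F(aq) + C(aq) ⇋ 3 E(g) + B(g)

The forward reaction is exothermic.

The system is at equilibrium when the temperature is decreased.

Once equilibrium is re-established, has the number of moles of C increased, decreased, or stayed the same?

decreases

The forward reaction is exothermic. Lowering T favours the exothermic direction — shift to the right.
The net shift is to the right. C is a reactant, so its amount decreases.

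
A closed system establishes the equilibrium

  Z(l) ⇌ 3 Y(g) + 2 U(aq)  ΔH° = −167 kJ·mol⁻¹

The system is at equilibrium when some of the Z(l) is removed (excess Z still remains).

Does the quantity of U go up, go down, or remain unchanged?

Z is a pure liquid; its activity is 1 regardless of amount, so Q is unaffected — no shift from this change.
No net shift occurs, so the amount of U is unchanged.

unchanged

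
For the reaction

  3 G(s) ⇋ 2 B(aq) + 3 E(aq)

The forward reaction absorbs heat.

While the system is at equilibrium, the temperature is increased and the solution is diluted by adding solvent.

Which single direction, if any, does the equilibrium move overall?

The forward reaction is endothermic. Raising T favours the endothermic direction — shift to the right.
Dilution lowers every aqueous concentration by the same factor. Δn_aq = 5 − 0 = +5, so the system shifts toward the side with more dissolved moles — to the right.
All effects act in the same direction — net shift to the right.

right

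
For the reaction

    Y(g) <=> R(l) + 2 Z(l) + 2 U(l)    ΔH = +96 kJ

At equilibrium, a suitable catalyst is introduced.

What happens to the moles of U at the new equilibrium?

unchanged

A catalyst speeds both forward and reverse rates equally; it changes neither Q nor K — no shift from this change.
No net shift occurs, so the amount of U is unchanged.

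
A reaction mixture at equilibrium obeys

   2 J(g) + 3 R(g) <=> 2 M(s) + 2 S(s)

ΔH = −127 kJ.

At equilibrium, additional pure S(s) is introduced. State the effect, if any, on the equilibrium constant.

The equilibrium constant depends only on temperature. This perturbation changes neither the position of equilibrium nor K.

unchanged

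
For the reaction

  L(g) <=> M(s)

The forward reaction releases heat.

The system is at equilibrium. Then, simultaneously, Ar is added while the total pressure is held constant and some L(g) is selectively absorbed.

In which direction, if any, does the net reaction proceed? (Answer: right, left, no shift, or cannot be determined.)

left

Adding inert gas at constant total pressure expands the volume and lowers every reacting partial pressure. With Δn_gas = 0 − 1 = -1, Q moves away from K toward the side with fewer gas moles, so the system shifts toward the side with more gas moles — to the left.
Removing L (g), a reactant, drives the reaction to the left.
All effects act in the same direction — net shift to the left.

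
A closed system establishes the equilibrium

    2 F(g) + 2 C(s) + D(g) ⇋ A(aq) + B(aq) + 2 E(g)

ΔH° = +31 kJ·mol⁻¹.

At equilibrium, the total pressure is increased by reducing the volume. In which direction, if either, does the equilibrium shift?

Gas moles: reactants 3, products 2 (Δn_gas = -1). Compression shifts the system toward the side with fewer moles of gas — to the right.

right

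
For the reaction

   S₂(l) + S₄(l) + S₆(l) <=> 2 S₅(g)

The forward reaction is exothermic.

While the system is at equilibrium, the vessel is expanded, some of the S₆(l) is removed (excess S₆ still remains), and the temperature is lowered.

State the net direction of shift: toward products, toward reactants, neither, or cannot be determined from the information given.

Gas moles: reactants 0, products 2 (Δn_gas = +2). Expansion shifts the system toward the side with more moles of gas — to the right.
S₆ is a pure liquid; its activity is 1 regardless of amount, so Q is unaffected — no shift from this change.
The forward reaction is exothermic. Lowering T favours the exothermic direction — shift to the right.
Only the nonzero effect(s) matter; the net shift is to the right.

right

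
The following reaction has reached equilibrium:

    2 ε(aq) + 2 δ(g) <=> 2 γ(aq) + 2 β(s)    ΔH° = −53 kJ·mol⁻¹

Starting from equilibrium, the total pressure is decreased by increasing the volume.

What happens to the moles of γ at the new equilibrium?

decreases

Gas moles: reactants 2, products 0 (Δn_gas = -2). Expansion shifts the system toward the side with more moles of gas — to the left.
The net shift is to the left. γ is a product, so its amount decreases.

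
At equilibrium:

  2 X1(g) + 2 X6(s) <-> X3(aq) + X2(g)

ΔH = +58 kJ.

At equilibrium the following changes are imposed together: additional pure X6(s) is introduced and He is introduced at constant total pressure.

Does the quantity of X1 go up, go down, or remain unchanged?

X6 is a pure solid; its activity is 1 regardless of amount, so Q is unaffected — no shift from this change.
Adding inert gas at constant total pressure expands the volume and lowers every reacting partial pressure. With Δn_gas = 1 − 2 = -1, Q moves away from K toward the side with fewer gas moles, so the system shifts toward the side with more gas moles — to the left.
The net shift is to the left. X1 is a reactant, so its amount increases.

increases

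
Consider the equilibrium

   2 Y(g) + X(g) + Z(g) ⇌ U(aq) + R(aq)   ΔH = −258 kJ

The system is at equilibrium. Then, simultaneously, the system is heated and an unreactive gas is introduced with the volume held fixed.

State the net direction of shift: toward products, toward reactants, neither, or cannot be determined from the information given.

left

The forward reaction is exothermic. Raising T favours the endothermic direction — shift to the left.
At constant volume, adding an inert gas leaves every reacting species' partial pressure unchanged, so Q is unchanged — no shift from this change.
Only the nonzero effect(s) matter; the net shift is to the left.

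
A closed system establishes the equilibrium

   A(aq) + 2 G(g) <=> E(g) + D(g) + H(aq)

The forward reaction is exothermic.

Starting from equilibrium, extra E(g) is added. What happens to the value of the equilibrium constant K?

The equilibrium constant depends only on temperature. This perturbation may move the position of equilibrium, but since T is unchanged, K itself is unchanged.

unchanged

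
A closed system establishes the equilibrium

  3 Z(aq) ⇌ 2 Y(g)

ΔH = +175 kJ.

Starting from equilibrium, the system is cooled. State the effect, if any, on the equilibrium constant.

K depends on temperature via the van 't Hoff relation. The forward reaction is endothermic, so lowering T decreases K.

decreases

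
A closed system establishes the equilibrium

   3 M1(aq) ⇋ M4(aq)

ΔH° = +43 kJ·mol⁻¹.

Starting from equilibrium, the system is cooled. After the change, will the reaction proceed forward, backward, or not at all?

left

The forward reaction is endothermic. Lowering T favours the exothermic direction — shift to the left.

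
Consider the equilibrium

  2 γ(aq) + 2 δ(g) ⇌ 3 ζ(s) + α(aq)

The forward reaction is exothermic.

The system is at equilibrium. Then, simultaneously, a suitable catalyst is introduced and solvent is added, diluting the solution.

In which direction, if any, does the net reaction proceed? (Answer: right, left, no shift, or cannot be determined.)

A catalyst speeds both forward and reverse rates equally; it changes neither Q nor K — no shift from this change.
Dilution lowers every aqueous concentration by the same factor. Δn_aq = 1 − 2 = -1, so the system shifts toward the side with more dissolved moles — to the left.
Only the nonzero effect(s) matter; the net shift is to the left.

left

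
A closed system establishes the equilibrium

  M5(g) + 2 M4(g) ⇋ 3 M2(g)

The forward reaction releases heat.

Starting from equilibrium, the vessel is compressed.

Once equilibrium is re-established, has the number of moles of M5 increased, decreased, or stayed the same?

Gas moles: reactants 3, products 3. Δn_gas = 0, so a volume change leaves Q equal to K — no shift from this change.
No net shift occurs, so the amount of M5 is unchanged.

unchanged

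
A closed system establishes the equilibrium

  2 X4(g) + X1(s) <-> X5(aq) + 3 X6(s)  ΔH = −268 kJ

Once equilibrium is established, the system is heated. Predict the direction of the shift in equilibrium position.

left

The forward reaction is exothermic. Raising T favours the endothermic direction — shift to the left.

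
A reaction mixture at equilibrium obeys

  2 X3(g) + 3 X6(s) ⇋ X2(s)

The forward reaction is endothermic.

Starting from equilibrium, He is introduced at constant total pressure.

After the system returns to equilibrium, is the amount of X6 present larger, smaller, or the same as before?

Adding inert gas at constant total pressure expands the volume and lowers every reacting partial pressure. With Δn_gas = 0 − 2 = -2, Q moves away from K toward the side with fewer gas moles, so the system shifts toward the side with more gas moles — to the left.
The net shift is to the left. X6 is a reactant, so its amount increases.

increases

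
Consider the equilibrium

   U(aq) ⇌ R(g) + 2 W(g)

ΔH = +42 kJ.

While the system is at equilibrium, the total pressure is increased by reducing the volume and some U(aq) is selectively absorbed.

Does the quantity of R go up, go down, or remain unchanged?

Gas moles: reactants 0, products 3 (Δn_gas = +3). Compression shifts the system toward the side with fewer moles of gas — to the left.
Removing U (aq), a reactant, drives the reaction to the left.
The net shift is to the left. R is a product, so its amount decreases.

decreases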